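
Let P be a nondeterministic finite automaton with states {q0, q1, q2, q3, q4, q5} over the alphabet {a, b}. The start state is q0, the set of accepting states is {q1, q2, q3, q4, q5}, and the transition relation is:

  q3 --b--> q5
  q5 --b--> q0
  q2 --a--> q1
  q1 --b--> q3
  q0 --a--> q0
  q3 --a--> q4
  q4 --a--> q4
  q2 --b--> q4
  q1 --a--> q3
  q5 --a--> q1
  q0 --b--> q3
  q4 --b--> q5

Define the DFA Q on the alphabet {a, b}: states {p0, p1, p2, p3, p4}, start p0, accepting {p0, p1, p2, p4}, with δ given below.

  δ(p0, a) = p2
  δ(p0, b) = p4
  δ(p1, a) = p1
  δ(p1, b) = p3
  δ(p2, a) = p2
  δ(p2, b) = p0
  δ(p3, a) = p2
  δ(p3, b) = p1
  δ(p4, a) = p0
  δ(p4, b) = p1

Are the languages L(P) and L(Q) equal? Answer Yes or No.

The string bbab is accepted by P but rejected by Q.
So L(P) ≠ L(Q).

No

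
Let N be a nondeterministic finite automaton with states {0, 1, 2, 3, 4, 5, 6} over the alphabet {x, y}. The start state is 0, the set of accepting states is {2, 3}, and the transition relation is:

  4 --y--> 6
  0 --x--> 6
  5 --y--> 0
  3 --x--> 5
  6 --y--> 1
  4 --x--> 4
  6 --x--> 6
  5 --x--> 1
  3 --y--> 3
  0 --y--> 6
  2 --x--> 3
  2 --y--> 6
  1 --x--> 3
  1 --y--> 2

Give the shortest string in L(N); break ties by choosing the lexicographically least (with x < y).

xyx

A breadth-first search from 0 reaches an accepting state first via the path 0 → 6 → 1 → 3 on input xyx.
No string of length < 3 is accepted (BFS exhausts all shorter strings without reaching an accepting state), and xyx is the lexicographically least accepting string of length 3.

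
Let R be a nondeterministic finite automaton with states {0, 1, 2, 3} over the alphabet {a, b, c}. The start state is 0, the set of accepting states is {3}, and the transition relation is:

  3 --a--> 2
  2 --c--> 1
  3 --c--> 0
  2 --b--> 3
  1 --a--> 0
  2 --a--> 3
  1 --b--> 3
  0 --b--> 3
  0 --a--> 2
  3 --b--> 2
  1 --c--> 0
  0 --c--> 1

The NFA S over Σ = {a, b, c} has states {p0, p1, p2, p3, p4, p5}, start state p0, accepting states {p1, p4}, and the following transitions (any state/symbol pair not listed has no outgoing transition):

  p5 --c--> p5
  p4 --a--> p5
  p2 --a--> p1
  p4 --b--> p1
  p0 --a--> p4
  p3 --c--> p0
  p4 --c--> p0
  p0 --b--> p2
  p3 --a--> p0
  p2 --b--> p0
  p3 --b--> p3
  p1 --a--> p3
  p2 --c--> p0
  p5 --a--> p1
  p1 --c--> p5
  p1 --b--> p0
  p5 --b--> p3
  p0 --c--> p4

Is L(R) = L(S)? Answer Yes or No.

The string b is accepted by R but rejected by S.
So L(R) ≠ L(S).

No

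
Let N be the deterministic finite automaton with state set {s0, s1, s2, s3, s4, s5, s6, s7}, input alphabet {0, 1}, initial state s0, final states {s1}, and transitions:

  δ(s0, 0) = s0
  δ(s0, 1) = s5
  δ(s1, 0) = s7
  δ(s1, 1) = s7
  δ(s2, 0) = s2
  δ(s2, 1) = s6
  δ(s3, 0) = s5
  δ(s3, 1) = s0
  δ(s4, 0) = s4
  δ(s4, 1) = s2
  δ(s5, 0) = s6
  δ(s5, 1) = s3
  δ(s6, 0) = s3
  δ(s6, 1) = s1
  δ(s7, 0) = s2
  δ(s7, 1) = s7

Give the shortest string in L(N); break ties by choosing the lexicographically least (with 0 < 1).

101

A breadth-first search from s0 reaches an accepting state first via the path s0 → s5 → s6 → s1 on input 101.
No string of length < 3 is accepted (BFS exhausts all shorter strings without reaching an accepting state), and 101 is the lexicographically least accepting string of length 3.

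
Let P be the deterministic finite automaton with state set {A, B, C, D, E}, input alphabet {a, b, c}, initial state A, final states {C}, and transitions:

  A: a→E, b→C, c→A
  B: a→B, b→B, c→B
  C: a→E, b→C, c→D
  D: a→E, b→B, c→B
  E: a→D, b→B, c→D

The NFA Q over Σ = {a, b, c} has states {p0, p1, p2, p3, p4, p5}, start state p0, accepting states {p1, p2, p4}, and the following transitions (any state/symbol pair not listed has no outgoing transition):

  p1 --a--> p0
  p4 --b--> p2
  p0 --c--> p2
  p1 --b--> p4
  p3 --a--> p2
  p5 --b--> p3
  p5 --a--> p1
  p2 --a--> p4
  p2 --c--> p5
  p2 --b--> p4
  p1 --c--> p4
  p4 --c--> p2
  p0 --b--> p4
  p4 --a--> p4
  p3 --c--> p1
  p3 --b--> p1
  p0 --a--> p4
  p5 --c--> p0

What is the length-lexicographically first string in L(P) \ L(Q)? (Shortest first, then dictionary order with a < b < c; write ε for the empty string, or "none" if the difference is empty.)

The string ccb is accepted by P but not by Q.
No shorter string lies in the difference, and ccb is the lexicographically first length-3 string in L(P) \ L(Q).

ccb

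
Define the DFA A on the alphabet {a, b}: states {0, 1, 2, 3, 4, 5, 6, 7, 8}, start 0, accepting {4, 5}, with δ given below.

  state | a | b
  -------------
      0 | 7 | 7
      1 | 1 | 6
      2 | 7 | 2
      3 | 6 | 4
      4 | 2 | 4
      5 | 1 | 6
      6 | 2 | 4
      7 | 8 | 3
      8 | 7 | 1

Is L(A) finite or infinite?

infinite

State 1 is reachable from the start and can reach an accepting state, and it lies on the cycle 1 → 1.
Traversing that cycle any number of times yields accepted strings of unbounded length, so the language is infinite.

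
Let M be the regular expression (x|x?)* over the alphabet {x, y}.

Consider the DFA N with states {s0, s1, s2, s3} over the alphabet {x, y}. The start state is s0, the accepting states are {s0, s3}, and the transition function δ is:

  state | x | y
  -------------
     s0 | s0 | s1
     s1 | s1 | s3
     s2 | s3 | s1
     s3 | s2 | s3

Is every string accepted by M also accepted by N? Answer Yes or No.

Yes

Converting the expression M to a DFA (subset construction, then merging equivalent states) gives the minimal DFA with states {m0, m1}, start state m0, accepting states {m0} and transitions m0: x→m0, y→m1; m1: x→m1, y→m1.
Exploring the product automaton M × N from the start pair (m0, s0), following both machines on each input symbol, reaches 4 state pairs: (m0, s0), (m1, s1), (m1, s3), (m1, s2).
M accepts in {m0} and N accepts in {s0, s3}. The reachable pairs whose M-component is accepting are (m0, s0); in each of them the N-component is accepting too, so the product for L(M) \ L(N) (M-component accepting, N-component rejecting) has no reachable accepting pair and the difference is empty.
Hence every string in L(M) is also in L(N).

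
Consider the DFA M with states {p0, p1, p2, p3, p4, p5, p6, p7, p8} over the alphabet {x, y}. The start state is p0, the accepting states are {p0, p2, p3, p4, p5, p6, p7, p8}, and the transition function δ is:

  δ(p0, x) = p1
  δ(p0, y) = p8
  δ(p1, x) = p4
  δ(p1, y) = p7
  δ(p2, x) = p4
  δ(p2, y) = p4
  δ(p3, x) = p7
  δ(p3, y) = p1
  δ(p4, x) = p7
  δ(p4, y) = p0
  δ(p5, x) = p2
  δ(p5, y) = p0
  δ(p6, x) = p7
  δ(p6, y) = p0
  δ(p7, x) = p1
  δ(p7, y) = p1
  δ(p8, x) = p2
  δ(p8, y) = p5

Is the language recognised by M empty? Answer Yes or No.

The empty string ε is accepted: the run p0 ends in the accepting state p0.
Since at least one string is accepted, L(M) is not empty.

No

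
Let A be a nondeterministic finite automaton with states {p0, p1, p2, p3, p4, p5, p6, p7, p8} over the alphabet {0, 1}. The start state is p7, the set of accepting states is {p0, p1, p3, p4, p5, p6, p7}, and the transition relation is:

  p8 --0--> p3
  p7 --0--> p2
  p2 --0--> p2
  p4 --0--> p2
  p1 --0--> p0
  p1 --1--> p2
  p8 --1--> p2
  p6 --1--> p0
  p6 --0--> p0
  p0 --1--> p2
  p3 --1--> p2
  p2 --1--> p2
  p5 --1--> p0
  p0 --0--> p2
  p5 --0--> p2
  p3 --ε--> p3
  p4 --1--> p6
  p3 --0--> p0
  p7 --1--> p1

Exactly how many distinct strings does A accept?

3

The useful subgraph on states {p0, p1, p7} is acyclic, so L(A) is finite; the longest accepting path visits 3 useful states, giving maximum string length 2.
Counting accepting paths from p7 by length: 1 of length 0, 1 of length 1, 1 of length 2. Total 3.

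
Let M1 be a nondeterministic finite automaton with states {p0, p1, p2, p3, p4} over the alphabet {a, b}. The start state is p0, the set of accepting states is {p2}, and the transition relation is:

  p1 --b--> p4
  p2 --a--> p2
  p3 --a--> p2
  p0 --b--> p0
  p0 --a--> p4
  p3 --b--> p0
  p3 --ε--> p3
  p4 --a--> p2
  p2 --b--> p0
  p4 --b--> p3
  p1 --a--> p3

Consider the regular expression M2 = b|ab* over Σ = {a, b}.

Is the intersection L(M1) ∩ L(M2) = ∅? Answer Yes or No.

Converting the expression M2 to a DFA (subset construction, then merging equivalent states) gives the minimal DFA with states {r0, r1, r2, r3}, start state r0, accepting states {r1, r2} and transitions r0: a→r1, b→r2; r1: a→r3, b→r1; r2: a→r3, b→r3; r3: a→r3, b→r3.
Exploring the product automaton M1 × M2 from the start pair (p0, r0), following both machines on each input symbol, reaches 9 state pairs: (p0, r0), (p4, r1), (p0, r2), (p2, r3), (p3, r1), (p4, r3), (p0, r3), (p0, r1), (p3, r3).
M1 accepts in {p2} and M2 accepts in {r1, r2}; no reachable pair has both components accepting, so no string drives both machines to acceptance simultaneously and L(M1) ∩ L(M2) = ∅.
So no string is accepted by both, and the intersection is empty.

Yes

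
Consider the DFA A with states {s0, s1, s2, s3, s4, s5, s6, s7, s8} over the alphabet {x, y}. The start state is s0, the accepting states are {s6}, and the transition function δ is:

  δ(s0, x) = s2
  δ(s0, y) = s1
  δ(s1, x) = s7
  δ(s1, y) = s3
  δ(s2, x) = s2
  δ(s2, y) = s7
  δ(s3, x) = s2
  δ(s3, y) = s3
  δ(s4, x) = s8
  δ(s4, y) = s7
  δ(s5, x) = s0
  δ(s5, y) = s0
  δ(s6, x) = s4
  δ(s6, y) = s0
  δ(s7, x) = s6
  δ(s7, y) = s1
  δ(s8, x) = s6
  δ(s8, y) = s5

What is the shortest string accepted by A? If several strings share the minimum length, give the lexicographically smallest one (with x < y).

xyx

A breadth-first search from s0 reaches an accepting state first via the path s0 → s2 → s7 → s6 on input xyx.
No string of length < 3 is accepted (BFS exhausts all shorter strings without reaching an accepting state), and xyx is the lexicographically least accepting string of length 3.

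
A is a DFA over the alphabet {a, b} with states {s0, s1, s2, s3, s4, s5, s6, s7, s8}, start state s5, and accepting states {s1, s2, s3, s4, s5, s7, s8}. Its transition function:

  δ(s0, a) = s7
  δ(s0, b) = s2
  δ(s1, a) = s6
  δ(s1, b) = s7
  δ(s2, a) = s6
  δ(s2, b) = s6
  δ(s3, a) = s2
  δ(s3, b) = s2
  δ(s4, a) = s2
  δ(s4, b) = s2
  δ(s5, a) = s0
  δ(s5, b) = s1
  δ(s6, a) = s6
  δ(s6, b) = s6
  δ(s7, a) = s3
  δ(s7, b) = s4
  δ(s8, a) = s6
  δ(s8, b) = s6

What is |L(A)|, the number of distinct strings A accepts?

17

The useful subgraph on states {s0, s1, s2, s3, s4, s5, s7} is acyclic, so L(A) is finite; the longest accepting path visits 5 useful states, giving maximum string length 4.
Counting accepting paths from s5 by length: 1 of length 0, 1 of length 1, 3 of length 2, 4 of length 3, 8 of length 4. Total 17.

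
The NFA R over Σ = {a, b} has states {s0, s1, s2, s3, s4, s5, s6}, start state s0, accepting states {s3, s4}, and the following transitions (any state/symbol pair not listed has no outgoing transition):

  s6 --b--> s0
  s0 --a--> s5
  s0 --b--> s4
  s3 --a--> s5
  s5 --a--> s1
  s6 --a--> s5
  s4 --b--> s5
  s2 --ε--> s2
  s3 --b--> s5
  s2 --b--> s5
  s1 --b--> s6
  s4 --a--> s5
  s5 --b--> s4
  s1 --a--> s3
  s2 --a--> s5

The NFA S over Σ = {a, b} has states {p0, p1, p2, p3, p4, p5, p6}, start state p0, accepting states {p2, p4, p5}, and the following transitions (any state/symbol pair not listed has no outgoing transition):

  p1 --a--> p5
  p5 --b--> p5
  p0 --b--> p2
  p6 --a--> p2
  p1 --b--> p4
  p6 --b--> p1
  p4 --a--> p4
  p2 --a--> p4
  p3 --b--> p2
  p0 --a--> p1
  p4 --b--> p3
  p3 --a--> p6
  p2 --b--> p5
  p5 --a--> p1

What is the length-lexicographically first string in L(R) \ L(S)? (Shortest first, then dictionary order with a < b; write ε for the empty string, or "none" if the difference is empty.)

aaa

The string aaa is accepted by R but not by S.
No shorter string lies in the difference, and aaa is the lexicographically first length-3 string in L(R) \ L(S).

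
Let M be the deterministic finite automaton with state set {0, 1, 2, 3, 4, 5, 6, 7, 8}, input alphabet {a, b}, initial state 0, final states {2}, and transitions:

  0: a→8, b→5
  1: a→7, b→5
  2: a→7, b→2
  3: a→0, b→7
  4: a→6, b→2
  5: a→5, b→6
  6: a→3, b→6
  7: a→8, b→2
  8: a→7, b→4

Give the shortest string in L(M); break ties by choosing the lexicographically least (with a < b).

A breadth-first search from 0 reaches an accepting state first via the path 0 → 8 → 7 → 2 on input aab.
No string of length < 3 is accepted (BFS exhausts all shorter strings without reaching an accepting state), and aab is the lexicographically least accepting string of length 3.

aab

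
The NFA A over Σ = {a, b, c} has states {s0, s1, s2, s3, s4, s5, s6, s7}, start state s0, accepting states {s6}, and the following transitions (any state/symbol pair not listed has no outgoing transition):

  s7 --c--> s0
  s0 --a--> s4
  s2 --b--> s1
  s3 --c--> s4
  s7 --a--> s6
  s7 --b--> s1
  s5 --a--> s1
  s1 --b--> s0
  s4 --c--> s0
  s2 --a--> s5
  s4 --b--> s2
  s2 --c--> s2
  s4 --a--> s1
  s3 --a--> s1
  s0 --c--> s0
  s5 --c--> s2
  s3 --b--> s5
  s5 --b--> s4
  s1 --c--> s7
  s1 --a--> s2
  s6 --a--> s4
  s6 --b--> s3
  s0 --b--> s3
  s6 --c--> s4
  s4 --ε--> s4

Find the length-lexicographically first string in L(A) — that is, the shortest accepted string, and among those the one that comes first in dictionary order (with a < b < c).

A breadth-first search from s0 reaches an accepting state first via the path s0 → s4 → s1 → s7 → s6 on input aaca.
No string of length < 4 is accepted (BFS exhausts all shorter strings without reaching an accepting state), and aaca is the lexicographically least accepting string of length 4.

aaca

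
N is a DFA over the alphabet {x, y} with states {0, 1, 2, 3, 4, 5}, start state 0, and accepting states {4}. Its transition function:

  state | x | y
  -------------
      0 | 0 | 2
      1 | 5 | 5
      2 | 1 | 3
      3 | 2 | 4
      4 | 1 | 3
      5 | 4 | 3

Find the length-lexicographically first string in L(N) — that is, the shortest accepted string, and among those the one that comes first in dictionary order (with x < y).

A breadth-first search from 0 reaches an accepting state first via the path 0 → 2 → 3 → 4 on input yyy.
No string of length < 3 is accepted (BFS exhausts all shorter strings without reaching an accepting state), and yyy is the lexicographically least accepting string of length 3.

yyy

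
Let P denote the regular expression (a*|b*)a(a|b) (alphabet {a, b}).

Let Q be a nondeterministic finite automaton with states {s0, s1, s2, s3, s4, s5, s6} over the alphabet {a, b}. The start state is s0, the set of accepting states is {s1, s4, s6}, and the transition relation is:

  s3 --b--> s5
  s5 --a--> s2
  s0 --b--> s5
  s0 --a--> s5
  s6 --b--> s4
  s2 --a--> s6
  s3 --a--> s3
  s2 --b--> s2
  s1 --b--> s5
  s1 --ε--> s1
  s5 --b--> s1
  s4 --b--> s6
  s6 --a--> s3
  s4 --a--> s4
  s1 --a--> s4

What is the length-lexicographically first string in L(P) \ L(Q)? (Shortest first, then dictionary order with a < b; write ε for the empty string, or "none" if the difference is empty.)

aa

The string aa is accepted by P but not by Q.
No shorter string lies in the difference, and aa is the lexicographically first length-2 string in L(P) \ L(Q).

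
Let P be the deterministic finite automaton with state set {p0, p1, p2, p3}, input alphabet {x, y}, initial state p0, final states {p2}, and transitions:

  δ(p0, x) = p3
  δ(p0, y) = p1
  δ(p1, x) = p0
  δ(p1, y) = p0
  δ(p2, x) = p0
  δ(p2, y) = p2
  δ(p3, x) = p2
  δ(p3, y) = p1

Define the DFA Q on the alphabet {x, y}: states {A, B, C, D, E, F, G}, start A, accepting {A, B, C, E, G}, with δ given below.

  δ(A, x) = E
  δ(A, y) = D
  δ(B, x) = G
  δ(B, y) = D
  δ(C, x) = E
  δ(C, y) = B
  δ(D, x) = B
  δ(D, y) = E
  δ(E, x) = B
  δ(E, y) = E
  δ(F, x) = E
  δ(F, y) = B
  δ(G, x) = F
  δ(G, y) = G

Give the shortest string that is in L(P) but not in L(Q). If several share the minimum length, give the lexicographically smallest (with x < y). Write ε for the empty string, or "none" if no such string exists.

xxy

The string xxy is accepted by P but not by Q.
No shorter string lies in the difference, and xxy is the lexicographically first length-3 string in L(P) \ L(Q).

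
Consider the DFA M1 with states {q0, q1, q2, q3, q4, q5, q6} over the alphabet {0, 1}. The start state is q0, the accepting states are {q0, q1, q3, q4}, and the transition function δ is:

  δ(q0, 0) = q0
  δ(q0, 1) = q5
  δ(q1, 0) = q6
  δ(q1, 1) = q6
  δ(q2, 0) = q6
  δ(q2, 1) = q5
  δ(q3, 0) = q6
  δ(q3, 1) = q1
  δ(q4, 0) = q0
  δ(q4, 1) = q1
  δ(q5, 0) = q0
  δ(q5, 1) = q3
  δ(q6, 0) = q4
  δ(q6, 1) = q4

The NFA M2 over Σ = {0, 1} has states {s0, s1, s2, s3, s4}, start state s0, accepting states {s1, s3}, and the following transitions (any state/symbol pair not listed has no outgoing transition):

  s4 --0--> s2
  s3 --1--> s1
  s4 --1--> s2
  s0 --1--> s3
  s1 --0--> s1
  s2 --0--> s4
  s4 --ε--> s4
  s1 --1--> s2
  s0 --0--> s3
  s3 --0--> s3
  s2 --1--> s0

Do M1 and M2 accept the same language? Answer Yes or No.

No

The empty string ε is accepted by M1 but rejected by M2.
So L(M1) ≠ L(M2).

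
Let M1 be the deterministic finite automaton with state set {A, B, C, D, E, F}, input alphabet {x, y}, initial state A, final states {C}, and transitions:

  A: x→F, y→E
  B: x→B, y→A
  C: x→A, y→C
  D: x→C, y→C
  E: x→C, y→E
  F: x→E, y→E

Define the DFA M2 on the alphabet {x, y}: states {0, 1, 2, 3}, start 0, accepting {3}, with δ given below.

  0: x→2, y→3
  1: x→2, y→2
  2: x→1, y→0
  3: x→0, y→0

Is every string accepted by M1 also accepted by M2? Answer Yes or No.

No

The string yx is in L(M1) but not in L(M2).
So L(M1) ⊄ L(M2).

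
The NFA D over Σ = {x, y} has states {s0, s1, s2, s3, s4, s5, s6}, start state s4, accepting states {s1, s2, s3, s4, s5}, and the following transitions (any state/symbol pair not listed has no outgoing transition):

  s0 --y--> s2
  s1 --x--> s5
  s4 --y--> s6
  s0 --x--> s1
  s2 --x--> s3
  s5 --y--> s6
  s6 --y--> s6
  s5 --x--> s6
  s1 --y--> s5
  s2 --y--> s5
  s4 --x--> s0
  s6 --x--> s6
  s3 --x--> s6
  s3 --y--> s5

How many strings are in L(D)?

8

The useful subgraph on states {s0, s1, s2, s3, s4, s5} is acyclic, so L(D) is finite; the longest accepting path visits 5 useful states, giving maximum string length 4.
Counting accepting paths from s4 by length: 1 of length 0, 2 of length 2, 4 of length 3, 1 of length 4. Total 8.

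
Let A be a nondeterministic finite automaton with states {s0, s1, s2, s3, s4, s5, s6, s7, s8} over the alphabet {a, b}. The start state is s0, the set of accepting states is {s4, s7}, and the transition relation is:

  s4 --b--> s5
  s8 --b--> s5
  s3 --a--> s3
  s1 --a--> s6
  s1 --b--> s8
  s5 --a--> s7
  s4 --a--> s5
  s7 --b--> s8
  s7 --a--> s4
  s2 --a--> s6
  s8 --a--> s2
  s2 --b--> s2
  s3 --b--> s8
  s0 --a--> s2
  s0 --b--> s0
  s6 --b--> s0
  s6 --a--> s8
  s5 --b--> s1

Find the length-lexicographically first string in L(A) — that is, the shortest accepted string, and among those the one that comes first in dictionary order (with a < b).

aaaba

A breadth-first search from s0 reaches an accepting state first via the path s0 → s2 → s6 → s8 → s5 → s7 on input aaaba.
No string of length < 5 is accepted (BFS exhausts all shorter strings without reaching an accepting state), and aaaba is the lexicographically least accepting string of length 5.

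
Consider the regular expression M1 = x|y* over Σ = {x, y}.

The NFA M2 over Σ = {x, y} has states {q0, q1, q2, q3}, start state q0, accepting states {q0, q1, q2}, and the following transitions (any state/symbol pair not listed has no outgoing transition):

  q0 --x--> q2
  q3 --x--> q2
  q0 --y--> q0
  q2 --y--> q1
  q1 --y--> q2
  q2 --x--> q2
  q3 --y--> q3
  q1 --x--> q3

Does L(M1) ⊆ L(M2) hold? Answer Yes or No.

Yes

Converting the expression M1 to a DFA (subset construction, then merging equivalent states) gives the minimal DFA with states {r0, r1, r2, r3}, start state r0, accepting states {r0, r1, r2} and transitions r0: x→r1, y→r2; r1: x→r3, y→r3; r2: x→r3, y→r2; r3: x→r3, y→r3.
Exploring the product automaton M1 × M2 from the start pair (r0, q0), following both machines on each input symbol, reaches 6 state pairs: (r0, q0), (r1, q2), (r2, q0), (r3, q2), (r3, q1), (r3, q3).
M1 accepts in {r0, r1, r2} and M2 accepts in {q0, q1, q2}. The reachable pairs whose M1-component is accepting are (r0, q0), (r1, q2), (r2, q0); in each of them the M2-component is accepting too, so the product for L(M1) \ L(M2) (M1-component accepting, M2-component rejecting) has no reachable accepting pair and the difference is empty.
Hence every string in L(M1) is also in L(M2).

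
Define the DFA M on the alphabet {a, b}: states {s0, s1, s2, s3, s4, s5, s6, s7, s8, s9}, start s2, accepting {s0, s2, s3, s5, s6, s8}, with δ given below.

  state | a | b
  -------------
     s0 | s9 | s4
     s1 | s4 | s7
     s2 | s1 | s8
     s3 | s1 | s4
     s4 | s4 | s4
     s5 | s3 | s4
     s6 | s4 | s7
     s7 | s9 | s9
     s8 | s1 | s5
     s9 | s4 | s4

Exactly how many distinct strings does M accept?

The useful subgraph on states {s2, s3, s5, s8} is acyclic, so L(M) is finite; the longest accepting path visits 4 useful states, giving maximum string length 3.
Counting accepting paths from s2 by length: 1 of length 0, 1 of length 1, 1 of length 2, 1 of length 3. Total 4.

4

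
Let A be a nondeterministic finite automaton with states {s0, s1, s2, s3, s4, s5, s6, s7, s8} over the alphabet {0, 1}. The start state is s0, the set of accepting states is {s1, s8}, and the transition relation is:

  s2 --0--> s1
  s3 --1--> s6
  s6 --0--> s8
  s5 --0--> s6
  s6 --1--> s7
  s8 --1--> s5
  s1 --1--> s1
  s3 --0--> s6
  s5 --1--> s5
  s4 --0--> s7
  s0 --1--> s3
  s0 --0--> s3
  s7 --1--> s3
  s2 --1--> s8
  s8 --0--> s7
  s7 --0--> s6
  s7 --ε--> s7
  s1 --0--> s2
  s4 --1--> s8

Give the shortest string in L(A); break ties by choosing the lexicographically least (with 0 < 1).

000

A breadth-first search from s0 reaches an accepting state first via the path s0 → s3 → s6 → s8 on input 000.
No string of length < 3 is accepted (BFS exhausts all shorter strings without reaching an accepting state), and 000 is the lexicographically least accepting string of length 3.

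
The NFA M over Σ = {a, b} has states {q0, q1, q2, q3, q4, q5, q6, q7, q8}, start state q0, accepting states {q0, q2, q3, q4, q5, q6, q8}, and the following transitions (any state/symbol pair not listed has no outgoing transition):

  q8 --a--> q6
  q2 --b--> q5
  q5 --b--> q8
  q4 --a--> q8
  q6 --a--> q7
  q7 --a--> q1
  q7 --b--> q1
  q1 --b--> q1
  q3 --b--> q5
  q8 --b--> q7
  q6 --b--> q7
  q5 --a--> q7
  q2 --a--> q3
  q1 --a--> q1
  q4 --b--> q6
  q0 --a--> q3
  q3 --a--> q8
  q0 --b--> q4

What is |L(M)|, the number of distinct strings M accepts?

11

The useful subgraph on states {q0, q3, q4, q5, q6, q8} is acyclic, so L(M) is finite; the longest accepting path visits 5 useful states, giving maximum string length 4.
Counting accepting paths from q0 by length: 1 of length 0, 2 of length 1, 4 of length 2, 3 of length 3, 1 of length 4. Total 11.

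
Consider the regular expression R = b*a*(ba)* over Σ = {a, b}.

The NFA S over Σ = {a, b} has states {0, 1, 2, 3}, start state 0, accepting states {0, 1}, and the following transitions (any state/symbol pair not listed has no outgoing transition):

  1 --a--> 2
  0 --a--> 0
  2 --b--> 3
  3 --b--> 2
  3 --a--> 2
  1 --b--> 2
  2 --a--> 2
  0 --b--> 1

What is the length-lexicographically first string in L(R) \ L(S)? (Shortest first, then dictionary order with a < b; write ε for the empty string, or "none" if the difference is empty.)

The string ba is accepted by R but not by S.
No shorter string lies in the difference, and ba is the lexicographically first length-2 string in L(R) \ L(S).

ba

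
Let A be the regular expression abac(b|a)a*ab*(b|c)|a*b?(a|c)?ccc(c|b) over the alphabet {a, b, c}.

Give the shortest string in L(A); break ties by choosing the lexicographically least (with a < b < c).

cccb

By inspection of the expression, no string of length less than 4 matches, and cccb is the lexicographically first match of length 4.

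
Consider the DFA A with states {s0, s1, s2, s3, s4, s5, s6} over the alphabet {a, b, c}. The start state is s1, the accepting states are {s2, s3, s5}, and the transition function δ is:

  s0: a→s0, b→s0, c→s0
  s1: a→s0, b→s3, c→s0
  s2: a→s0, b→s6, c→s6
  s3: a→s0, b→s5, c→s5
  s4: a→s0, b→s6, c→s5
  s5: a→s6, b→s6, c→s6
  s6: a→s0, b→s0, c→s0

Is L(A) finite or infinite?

The useful states (reachable from s1 and able to reach an accepting state) are {s1, s3, s5}.
Restricted to these states the transition graph has no cycle, so every accepting path has bounded length and L is finite.

finite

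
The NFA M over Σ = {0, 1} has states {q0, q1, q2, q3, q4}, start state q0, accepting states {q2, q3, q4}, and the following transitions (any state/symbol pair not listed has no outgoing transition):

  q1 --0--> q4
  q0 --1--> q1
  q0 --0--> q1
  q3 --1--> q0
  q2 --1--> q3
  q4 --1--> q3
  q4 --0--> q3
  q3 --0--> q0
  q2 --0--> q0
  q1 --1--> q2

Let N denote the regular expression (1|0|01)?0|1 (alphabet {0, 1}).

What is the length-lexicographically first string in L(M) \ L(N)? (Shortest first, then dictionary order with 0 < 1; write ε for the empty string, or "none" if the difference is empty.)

01

The string 01 is accepted by M but not by N.
No shorter string lies in the difference, and 01 is the lexicographically first length-2 string in L(M) \ L(N).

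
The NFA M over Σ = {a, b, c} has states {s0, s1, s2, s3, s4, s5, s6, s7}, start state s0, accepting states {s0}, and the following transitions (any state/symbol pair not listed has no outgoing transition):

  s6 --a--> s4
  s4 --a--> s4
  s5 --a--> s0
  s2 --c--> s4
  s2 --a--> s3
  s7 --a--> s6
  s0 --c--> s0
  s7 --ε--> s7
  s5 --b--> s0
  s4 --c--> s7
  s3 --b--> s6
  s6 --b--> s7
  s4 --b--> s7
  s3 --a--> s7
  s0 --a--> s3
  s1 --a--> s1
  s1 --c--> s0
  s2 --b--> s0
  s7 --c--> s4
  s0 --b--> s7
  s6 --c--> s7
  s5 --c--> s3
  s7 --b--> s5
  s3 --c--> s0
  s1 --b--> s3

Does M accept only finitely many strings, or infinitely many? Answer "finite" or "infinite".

infinite

State s0 is reachable from the start and can reach an accepting state, and it lies on the cycle s0 → s0.
Traversing that cycle any number of times yields accepted strings of unbounded length, so the language is infinite.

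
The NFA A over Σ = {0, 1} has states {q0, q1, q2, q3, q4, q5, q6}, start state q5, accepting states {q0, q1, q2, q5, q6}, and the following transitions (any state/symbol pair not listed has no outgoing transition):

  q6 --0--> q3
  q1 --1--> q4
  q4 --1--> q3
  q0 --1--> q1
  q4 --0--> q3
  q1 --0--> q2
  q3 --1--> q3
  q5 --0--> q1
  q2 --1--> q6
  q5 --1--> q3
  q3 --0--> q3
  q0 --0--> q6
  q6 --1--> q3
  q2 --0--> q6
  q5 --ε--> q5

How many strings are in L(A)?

The useful subgraph on states {q1, q2, q5, q6} is acyclic, so L(A) is finite; the longest accepting path visits 4 useful states, giving maximum string length 3.
Counting accepting paths from q5 by length: 1 of length 0, 1 of length 1, 1 of length 2, 2 of length 3. Total 5.

5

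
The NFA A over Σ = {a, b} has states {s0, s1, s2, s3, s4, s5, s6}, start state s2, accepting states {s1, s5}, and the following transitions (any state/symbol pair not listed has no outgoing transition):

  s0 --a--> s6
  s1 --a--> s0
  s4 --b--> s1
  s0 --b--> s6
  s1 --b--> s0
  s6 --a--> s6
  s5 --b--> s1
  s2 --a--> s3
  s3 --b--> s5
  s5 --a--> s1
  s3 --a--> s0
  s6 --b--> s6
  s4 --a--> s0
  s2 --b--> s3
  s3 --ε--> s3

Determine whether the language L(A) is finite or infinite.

finite

The useful states (reachable from s2 and able to reach an accepting state) are {s1, s2, s3, s5}.
Restricted to these states the transition graph has no cycle, so every accepting path has bounded length and L is finite.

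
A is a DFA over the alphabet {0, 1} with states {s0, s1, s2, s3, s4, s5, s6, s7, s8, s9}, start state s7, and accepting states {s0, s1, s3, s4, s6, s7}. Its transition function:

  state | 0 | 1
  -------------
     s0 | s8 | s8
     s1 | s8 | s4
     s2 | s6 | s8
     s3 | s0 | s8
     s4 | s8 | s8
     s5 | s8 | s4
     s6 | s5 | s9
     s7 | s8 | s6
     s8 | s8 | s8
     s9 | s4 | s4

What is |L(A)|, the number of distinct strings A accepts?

The useful subgraph on states {s4, s5, s6, s7, s9} is acyclic, so L(A) is finite; the longest accepting path visits 4 useful states, giving maximum string length 3.
Counting accepting paths from s7 by length: 1 of length 0, 1 of length 1, 3 of length 3. Total 5.

5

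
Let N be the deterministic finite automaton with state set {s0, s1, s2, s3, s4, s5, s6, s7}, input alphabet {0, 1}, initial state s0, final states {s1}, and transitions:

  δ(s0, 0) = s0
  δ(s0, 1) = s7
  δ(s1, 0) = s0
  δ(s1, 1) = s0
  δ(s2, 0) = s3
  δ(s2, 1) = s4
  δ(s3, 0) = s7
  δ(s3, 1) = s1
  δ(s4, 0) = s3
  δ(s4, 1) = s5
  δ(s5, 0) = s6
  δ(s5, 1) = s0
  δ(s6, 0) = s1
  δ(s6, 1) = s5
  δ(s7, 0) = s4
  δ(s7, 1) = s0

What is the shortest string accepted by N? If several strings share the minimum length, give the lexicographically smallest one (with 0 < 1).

1001

A breadth-first search from s0 reaches an accepting state first via the path s0 → s7 → s4 → s3 → s1 on input 1001.
No string of length < 4 is accepted (BFS exhausts all shorter strings without reaching an accepting state), and 1001 is the lexicographically least accepting string of length 4.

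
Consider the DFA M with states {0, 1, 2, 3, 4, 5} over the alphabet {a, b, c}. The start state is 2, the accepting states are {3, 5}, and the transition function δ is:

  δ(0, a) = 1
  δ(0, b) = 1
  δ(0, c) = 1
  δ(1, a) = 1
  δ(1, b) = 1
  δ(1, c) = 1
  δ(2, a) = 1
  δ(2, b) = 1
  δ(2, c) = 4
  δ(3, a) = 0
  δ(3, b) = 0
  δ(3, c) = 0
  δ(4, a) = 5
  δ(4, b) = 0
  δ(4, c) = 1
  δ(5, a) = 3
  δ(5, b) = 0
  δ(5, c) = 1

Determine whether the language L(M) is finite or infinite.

finite

The useful states (reachable from 2 and able to reach an accepting state) are {2, 3, 4, 5}.
Restricted to these states the transition graph has no cycle, so every accepting path has bounded length and L is finite.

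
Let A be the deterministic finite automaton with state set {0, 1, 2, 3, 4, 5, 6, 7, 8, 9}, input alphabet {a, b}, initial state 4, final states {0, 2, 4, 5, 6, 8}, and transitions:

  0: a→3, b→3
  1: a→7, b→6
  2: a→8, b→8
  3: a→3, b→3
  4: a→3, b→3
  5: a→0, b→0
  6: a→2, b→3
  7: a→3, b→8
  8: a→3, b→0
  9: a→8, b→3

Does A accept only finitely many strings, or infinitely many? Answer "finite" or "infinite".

finite

The useful states (reachable from 4 and able to reach an accepting state) are {4}.
Restricted to these states the transition graph has no cycle, so every accepting path has bounded length and L is finite.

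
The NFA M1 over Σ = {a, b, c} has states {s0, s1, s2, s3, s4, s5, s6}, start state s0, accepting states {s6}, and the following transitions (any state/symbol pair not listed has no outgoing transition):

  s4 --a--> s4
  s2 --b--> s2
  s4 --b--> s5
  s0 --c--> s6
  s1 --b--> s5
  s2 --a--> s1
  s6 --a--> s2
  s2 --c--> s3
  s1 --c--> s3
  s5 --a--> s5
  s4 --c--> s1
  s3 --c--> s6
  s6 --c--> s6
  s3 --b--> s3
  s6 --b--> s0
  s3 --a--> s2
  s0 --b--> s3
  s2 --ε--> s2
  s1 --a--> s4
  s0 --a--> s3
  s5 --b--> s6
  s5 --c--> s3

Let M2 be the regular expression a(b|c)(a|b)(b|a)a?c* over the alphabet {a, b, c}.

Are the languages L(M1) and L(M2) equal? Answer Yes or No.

The string c is accepted by M1 but rejected by M2.
So L(M1) ≠ L(M2).

No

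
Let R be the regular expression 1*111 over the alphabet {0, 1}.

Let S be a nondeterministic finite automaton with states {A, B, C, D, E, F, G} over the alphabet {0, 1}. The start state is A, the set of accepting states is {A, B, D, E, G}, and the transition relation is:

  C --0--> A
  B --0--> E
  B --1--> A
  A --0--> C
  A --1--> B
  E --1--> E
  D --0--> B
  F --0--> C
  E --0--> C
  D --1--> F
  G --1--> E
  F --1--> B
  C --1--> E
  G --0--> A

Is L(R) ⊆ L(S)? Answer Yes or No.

Converting the expression R to a DFA (subset construction, then merging equivalent states) gives the minimal DFA with states {r0, r1, r2, r3, r4}, start state r0, accepting states {r4} and transitions r0: 0→r1, 1→r2; r1: 0→r1, 1→r1; r2: 0→r1, 1→r3; r3: 0→r1, 1→r4; r4: 0→r1, 1→r4.
Exploring the product automaton R × S from the start pair (r0, A), following both machines on each input symbol, reaches 9 state pairs: (r0, A), (r1, C), (r2, B), (r1, A), (r1, E), (r3, A), (r1, B), (r4, B), (r4, A).
R accepts in {r4} and S accepts in {A, B, D, E, G}. The reachable pairs whose R-component is accepting are (r4, B), (r4, A); in each of them the S-component is accepting too, so the product for L(R) \ L(S) (R-component accepting, S-component rejecting) has no reachable accepting pair and the difference is empty.
Hence every string in L(R) is also in L(S).

Yes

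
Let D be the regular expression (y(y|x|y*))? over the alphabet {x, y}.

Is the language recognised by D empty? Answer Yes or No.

The empty string ε matches the expression, so it belongs to L(D).
Since L(D) contains at least one string, it is not empty.

No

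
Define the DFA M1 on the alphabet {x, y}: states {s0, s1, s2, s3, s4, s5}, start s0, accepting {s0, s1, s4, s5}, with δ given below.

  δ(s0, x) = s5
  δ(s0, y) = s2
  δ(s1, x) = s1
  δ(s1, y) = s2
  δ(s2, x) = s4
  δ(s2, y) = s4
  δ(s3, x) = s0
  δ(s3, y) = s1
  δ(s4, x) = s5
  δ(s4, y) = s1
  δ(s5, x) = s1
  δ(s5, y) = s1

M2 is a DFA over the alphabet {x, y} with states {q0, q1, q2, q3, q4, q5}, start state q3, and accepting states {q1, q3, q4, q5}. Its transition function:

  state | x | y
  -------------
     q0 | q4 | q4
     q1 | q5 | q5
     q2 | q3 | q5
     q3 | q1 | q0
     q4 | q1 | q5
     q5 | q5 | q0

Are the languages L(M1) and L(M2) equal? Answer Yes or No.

Exploring the product automaton M1 × M2 from the start pair (s0, q3), following both machines on each input symbol, reaches 5 state pairs: (s0, q3), (s5, q1), (s2, q0), (s1, q5), (s4, q4).
M1 accepts in {s0, s1, s4, s5} and M2 accepts in {q1, q3, q4, q5}. In every reachable pair the two components are either both accepting — (s0, q3), (s5, q1), (s1, q5), (s4, q4) — or both non-accepting, so no string is accepted by exactly one of the machines: L(M1) \ L(M2) and L(M2) \ L(M1) are both empty.
Hence every string is accepted by M1 iff it is accepted by M2, and the two languages coincide.

Yes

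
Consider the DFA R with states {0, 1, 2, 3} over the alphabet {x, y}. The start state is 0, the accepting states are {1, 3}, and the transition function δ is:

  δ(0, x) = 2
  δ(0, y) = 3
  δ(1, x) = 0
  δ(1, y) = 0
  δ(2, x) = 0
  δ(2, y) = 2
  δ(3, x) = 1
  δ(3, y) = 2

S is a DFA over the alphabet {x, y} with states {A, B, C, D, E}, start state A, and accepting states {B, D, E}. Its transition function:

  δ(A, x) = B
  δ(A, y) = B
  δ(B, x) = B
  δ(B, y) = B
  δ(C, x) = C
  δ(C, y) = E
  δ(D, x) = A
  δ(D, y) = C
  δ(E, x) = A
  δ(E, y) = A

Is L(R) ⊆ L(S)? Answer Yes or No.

Exploring the product automaton R × S from the start pair (0, A), following both machines on each input symbol, reaches 5 state pairs: (0, A), (2, B), (3, B), (0, B), (1, B).
R accepts in {1, 3} and S accepts in {B, D, E}. The reachable pairs whose R-component is accepting are (3, B), (1, B); in each of them the S-component is accepting too, so the product for L(R) \ L(S) (R-component accepting, S-component rejecting) has no reachable accepting pair and the difference is empty.
Hence every string in L(R) is also in L(S).

Yes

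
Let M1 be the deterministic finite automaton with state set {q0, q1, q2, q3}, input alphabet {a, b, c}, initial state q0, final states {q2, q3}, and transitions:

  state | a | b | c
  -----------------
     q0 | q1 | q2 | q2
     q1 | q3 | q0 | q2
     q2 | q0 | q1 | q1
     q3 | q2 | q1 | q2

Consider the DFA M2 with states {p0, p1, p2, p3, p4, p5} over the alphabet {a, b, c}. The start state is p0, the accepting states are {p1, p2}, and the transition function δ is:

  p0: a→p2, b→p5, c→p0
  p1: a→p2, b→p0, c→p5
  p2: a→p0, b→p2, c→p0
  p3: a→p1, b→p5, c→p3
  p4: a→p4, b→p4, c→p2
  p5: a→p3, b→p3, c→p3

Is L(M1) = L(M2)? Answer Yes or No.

The string b is accepted by M1 but rejected by M2.
So L(M1) ≠ L(M2).

No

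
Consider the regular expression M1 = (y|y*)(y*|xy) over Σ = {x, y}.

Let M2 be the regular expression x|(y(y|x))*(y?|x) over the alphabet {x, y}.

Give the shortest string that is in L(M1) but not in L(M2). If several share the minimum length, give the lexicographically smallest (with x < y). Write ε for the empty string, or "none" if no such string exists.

xy

The string xy is accepted by M1 but not by M2.
No shorter string lies in the difference, and xy is the lexicographically first length-2 string in L(M1) \ L(M2).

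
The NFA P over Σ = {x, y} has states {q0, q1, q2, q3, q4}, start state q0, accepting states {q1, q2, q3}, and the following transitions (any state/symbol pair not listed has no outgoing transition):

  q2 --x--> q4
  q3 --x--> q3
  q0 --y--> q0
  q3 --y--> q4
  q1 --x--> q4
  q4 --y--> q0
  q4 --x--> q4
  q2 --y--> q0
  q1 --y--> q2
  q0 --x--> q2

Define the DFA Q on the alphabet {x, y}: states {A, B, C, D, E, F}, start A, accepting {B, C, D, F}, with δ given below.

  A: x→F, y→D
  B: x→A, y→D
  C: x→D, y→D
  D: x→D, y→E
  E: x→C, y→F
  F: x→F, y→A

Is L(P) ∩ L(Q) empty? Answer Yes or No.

The string x is accepted by both P and Q.
Hence L(P) ∩ L(Q) ≠ ∅.

No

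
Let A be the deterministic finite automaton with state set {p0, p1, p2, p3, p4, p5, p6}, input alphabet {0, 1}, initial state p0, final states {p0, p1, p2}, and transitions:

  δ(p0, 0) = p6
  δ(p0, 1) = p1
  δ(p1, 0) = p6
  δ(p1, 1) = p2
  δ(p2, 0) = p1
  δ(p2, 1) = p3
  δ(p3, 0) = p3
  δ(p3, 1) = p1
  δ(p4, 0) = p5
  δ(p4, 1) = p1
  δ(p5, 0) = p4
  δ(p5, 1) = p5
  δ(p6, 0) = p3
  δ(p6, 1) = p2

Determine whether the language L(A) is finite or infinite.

State p1 is reachable from the start and can reach an accepting state, and it lies on the cycle p1 → p2 → p1.
Traversing that cycle any number of times yields accepted strings of unbounded length, so the language is infinite.

infinite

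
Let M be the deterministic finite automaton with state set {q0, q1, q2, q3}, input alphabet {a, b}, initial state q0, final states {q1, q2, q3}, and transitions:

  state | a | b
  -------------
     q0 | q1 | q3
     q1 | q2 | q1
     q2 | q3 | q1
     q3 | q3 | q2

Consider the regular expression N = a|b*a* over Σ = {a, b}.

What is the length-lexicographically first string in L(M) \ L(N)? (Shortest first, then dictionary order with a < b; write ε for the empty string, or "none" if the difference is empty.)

The string ab is accepted by M but not by N.
No shorter string lies in the difference, and ab is the lexicographically first length-2 string in L(M) \ L(N).

ab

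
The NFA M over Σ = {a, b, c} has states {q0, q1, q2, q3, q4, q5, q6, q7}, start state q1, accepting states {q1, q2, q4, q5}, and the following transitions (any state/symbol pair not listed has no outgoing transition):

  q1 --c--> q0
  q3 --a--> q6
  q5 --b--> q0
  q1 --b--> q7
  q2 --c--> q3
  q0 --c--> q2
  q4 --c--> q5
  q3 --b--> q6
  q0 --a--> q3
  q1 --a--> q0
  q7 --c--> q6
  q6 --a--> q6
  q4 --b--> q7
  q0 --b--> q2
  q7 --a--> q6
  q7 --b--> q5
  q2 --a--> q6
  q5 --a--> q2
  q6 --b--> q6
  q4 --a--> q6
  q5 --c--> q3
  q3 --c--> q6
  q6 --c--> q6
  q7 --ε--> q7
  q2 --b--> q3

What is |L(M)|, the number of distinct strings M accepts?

9

The useful subgraph on states {q0, q1, q2, q5, q7} is acyclic, so L(M) is finite; the longest accepting path visits 5 useful states, giving maximum string length 4.
Counting accepting paths from q1 by length: 1 of length 0, 5 of length 2, 1 of length 3, 2 of length 4. Total 9.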